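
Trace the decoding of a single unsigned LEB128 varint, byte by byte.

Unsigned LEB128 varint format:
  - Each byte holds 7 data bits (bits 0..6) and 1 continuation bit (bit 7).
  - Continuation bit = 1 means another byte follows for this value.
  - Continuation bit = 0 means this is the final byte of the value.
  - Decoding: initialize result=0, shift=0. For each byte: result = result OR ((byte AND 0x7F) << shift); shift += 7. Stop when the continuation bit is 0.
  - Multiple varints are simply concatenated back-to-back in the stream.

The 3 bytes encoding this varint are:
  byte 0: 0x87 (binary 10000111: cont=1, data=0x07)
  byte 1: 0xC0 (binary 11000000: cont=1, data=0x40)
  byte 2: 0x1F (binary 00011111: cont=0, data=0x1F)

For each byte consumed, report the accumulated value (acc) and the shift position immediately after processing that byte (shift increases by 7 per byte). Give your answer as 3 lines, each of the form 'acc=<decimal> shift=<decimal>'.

Answer: acc=7 shift=7
acc=8199 shift=14
acc=516103 shift=21

Derivation:
byte 0=0x87: payload=0x07=7, contrib = 7<<0 = 7; acc -> 7, shift -> 7
byte 1=0xC0: payload=0x40=64, contrib = 64<<7 = 8192; acc -> 8199, shift -> 14
byte 2=0x1F: payload=0x1F=31, contrib = 31<<14 = 507904; acc -> 516103, shift -> 21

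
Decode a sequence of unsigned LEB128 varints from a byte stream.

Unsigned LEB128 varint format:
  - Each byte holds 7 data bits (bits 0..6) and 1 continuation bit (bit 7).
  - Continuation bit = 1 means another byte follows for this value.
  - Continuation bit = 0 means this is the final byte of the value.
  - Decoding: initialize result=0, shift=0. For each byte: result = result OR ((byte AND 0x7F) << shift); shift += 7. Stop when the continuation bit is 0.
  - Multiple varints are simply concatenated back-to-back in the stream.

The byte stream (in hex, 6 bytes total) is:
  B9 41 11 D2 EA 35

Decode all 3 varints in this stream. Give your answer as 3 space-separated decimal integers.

  byte[0]=0xB9 cont=1 payload=0x39=57: acc |= 57<<0 -> acc=57 shift=7
  byte[1]=0x41 cont=0 payload=0x41=65: acc |= 65<<7 -> acc=8377 shift=14 [end]
Varint 1: bytes[0:2] = B9 41 -> value 8377 (2 byte(s))
  byte[2]=0x11 cont=0 payload=0x11=17: acc |= 17<<0 -> acc=17 shift=7 [end]
Varint 2: bytes[2:3] = 11 -> value 17 (1 byte(s))
  byte[3]=0xD2 cont=1 payload=0x52=82: acc |= 82<<0 -> acc=82 shift=7
  byte[4]=0xEA cont=1 payload=0x6A=106: acc |= 106<<7 -> acc=13650 shift=14
  byte[5]=0x35 cont=0 payload=0x35=53: acc |= 53<<14 -> acc=882002 shift=21 [end]
Varint 3: bytes[3:6] = D2 EA 35 -> value 882002 (3 byte(s))

Answer: 8377 17 882002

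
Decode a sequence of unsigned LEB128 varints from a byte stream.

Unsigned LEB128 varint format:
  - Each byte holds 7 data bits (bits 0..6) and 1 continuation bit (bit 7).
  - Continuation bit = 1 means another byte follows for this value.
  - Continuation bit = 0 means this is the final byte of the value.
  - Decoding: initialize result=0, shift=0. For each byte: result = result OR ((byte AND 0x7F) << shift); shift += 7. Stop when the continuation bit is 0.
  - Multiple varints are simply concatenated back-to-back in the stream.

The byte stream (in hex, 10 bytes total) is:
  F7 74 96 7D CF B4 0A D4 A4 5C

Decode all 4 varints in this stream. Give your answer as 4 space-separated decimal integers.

Answer: 14967 16022 170575 1512020

Derivation:
  byte[0]=0xF7 cont=1 payload=0x77=119: acc |= 119<<0 -> acc=119 shift=7
  byte[1]=0x74 cont=0 payload=0x74=116: acc |= 116<<7 -> acc=14967 shift=14 [end]
Varint 1: bytes[0:2] = F7 74 -> value 14967 (2 byte(s))
  byte[2]=0x96 cont=1 payload=0x16=22: acc |= 22<<0 -> acc=22 shift=7
  byte[3]=0x7D cont=0 payload=0x7D=125: acc |= 125<<7 -> acc=16022 shift=14 [end]
Varint 2: bytes[2:4] = 96 7D -> value 16022 (2 byte(s))
  byte[4]=0xCF cont=1 payload=0x4F=79: acc |= 79<<0 -> acc=79 shift=7
  byte[5]=0xB4 cont=1 payload=0x34=52: acc |= 52<<7 -> acc=6735 shift=14
  byte[6]=0x0A cont=0 payload=0x0A=10: acc |= 10<<14 -> acc=170575 shift=21 [end]
Varint 3: bytes[4:7] = CF B4 0A -> value 170575 (3 byte(s))
  byte[7]=0xD4 cont=1 payload=0x54=84: acc |= 84<<0 -> acc=84 shift=7
  byte[8]=0xA4 cont=1 payload=0x24=36: acc |= 36<<7 -> acc=4692 shift=14
  byte[9]=0x5C cont=0 payload=0x5C=92: acc |= 92<<14 -> acc=1512020 shift=21 [end]
Varint 4: bytes[7:10] = D4 A4 5C -> value 1512020 (3 byte(s))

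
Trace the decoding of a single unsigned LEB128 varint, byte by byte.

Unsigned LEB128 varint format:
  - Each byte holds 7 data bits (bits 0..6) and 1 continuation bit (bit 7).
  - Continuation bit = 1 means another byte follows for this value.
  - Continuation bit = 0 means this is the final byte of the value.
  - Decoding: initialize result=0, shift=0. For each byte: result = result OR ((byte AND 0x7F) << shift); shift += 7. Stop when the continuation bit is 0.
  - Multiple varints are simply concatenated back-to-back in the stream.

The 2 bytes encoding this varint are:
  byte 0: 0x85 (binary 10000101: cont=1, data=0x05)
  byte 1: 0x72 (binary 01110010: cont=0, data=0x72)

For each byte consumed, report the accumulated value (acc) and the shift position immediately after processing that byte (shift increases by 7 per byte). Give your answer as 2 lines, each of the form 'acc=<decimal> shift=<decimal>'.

byte 0=0x85: payload=0x05=5, contrib = 5<<0 = 5; acc -> 5, shift -> 7
byte 1=0x72: payload=0x72=114, contrib = 114<<7 = 14592; acc -> 14597, shift -> 14

Answer: acc=5 shift=7
acc=14597 shift=14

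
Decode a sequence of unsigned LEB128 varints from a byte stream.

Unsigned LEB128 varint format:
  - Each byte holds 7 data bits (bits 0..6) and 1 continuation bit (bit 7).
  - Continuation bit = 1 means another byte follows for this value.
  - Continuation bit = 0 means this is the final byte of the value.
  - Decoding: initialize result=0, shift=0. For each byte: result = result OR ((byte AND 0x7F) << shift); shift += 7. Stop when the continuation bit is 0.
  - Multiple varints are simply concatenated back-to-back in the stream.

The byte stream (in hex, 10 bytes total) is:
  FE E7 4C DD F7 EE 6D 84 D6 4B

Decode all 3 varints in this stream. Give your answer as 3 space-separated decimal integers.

Answer: 1258494 230407133 1239812

Derivation:
  byte[0]=0xFE cont=1 payload=0x7E=126: acc |= 126<<0 -> acc=126 shift=7
  byte[1]=0xE7 cont=1 payload=0x67=103: acc |= 103<<7 -> acc=13310 shift=14
  byte[2]=0x4C cont=0 payload=0x4C=76: acc |= 76<<14 -> acc=1258494 shift=21 [end]
Varint 1: bytes[0:3] = FE E7 4C -> value 1258494 (3 byte(s))
  byte[3]=0xDD cont=1 payload=0x5D=93: acc |= 93<<0 -> acc=93 shift=7
  byte[4]=0xF7 cont=1 payload=0x77=119: acc |= 119<<7 -> acc=15325 shift=14
  byte[5]=0xEE cont=1 payload=0x6E=110: acc |= 110<<14 -> acc=1817565 shift=21
  byte[6]=0x6D cont=0 payload=0x6D=109: acc |= 109<<21 -> acc=230407133 shift=28 [end]
Varint 2: bytes[3:7] = DD F7 EE 6D -> value 230407133 (4 byte(s))
  byte[7]=0x84 cont=1 payload=0x04=4: acc |= 4<<0 -> acc=4 shift=7
  byte[8]=0xD6 cont=1 payload=0x56=86: acc |= 86<<7 -> acc=11012 shift=14
  byte[9]=0x4B cont=0 payload=0x4B=75: acc |= 75<<14 -> acc=1239812 shift=21 [end]
Varint 3: bytes[7:10] = 84 D6 4B -> value 1239812 (3 byte(s))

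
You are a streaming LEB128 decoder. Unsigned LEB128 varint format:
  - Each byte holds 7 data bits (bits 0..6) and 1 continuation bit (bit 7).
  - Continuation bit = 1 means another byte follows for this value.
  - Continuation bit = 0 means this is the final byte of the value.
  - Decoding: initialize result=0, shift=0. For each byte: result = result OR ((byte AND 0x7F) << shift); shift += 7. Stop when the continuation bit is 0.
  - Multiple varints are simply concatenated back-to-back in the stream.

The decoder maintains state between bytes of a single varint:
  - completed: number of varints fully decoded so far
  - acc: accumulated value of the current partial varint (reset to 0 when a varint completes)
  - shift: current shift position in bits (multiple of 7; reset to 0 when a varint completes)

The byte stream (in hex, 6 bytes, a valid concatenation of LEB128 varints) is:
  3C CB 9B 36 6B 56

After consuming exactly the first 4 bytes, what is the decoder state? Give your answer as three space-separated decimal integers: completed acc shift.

Answer: 2 0 0

Derivation:
byte[0]=0x3C cont=0 payload=0x3C: varint #1 complete (value=60); reset -> completed=1 acc=0 shift=0
byte[1]=0xCB cont=1 payload=0x4B: acc |= 75<<0 -> completed=1 acc=75 shift=7
byte[2]=0x9B cont=1 payload=0x1B: acc |= 27<<7 -> completed=1 acc=3531 shift=14
byte[3]=0x36 cont=0 payload=0x36: varint #2 complete (value=888267); reset -> completed=2 acc=0 shift=0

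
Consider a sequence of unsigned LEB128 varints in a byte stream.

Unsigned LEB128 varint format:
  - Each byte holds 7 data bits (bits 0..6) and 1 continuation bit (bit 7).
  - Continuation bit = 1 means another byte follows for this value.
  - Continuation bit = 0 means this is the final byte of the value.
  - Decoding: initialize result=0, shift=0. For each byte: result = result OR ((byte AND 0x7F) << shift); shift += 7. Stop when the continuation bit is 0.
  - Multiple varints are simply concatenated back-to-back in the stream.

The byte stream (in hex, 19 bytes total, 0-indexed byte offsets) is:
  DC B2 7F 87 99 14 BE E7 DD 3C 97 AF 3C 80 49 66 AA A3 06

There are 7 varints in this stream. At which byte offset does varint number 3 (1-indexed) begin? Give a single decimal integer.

  byte[0]=0xDC cont=1 payload=0x5C=92: acc |= 92<<0 -> acc=92 shift=7
  byte[1]=0xB2 cont=1 payload=0x32=50: acc |= 50<<7 -> acc=6492 shift=14
  byte[2]=0x7F cont=0 payload=0x7F=127: acc |= 127<<14 -> acc=2087260 shift=21 [end]
Varint 1: bytes[0:3] = DC B2 7F -> value 2087260 (3 byte(s))
  byte[3]=0x87 cont=1 payload=0x07=7: acc |= 7<<0 -> acc=7 shift=7
  byte[4]=0x99 cont=1 payload=0x19=25: acc |= 25<<7 -> acc=3207 shift=14
  byte[5]=0x14 cont=0 payload=0x14=20: acc |= 20<<14 -> acc=330887 shift=21 [end]
Varint 2: bytes[3:6] = 87 99 14 -> value 330887 (3 byte(s))
  byte[6]=0xBE cont=1 payload=0x3E=62: acc |= 62<<0 -> acc=62 shift=7
  byte[7]=0xE7 cont=1 payload=0x67=103: acc |= 103<<7 -> acc=13246 shift=14
  byte[8]=0xDD cont=1 payload=0x5D=93: acc |= 93<<14 -> acc=1536958 shift=21
  byte[9]=0x3C cont=0 payload=0x3C=60: acc |= 60<<21 -> acc=127366078 shift=28 [end]
Varint 3: bytes[6:10] = BE E7 DD 3C -> value 127366078 (4 byte(s))
  byte[10]=0x97 cont=1 payload=0x17=23: acc |= 23<<0 -> acc=23 shift=7
  byte[11]=0xAF cont=1 payload=0x2F=47: acc |= 47<<7 -> acc=6039 shift=14
  byte[12]=0x3C cont=0 payload=0x3C=60: acc |= 60<<14 -> acc=989079 shift=21 [end]
Varint 4: bytes[10:13] = 97 AF 3C -> value 989079 (3 byte(s))
  byte[13]=0x80 cont=1 payload=0x00=0: acc |= 0<<0 -> acc=0 shift=7
  byte[14]=0x49 cont=0 payload=0x49=73: acc |= 73<<7 -> acc=9344 shift=14 [end]
Varint 5: bytes[13:15] = 80 49 -> value 9344 (2 byte(s))
  byte[15]=0x66 cont=0 payload=0x66=102: acc |= 102<<0 -> acc=102 shift=7 [end]
Varint 6: bytes[15:16] = 66 -> value 102 (1 byte(s))
  byte[16]=0xAA cont=1 payload=0x2A=42: acc |= 42<<0 -> acc=42 shift=7
  byte[17]=0xA3 cont=1 payload=0x23=35: acc |= 35<<7 -> acc=4522 shift=14
  byte[18]=0x06 cont=0 payload=0x06=6: acc |= 6<<14 -> acc=102826 shift=21 [end]
Varint 7: bytes[16:19] = AA A3 06 -> value 102826 (3 byte(s))

Answer: 6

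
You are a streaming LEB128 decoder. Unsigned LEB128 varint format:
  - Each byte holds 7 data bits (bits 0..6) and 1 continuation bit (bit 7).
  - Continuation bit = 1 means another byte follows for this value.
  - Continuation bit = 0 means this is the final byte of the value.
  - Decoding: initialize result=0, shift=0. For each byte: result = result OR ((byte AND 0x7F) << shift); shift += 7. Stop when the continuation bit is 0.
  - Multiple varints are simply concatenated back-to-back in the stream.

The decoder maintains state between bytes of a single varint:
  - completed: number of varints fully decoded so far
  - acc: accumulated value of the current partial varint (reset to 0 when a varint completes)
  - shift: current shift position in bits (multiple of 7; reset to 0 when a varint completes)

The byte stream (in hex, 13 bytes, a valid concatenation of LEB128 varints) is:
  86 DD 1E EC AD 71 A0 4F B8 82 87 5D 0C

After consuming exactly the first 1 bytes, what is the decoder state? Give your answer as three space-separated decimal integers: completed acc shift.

Answer: 0 6 7

Derivation:
byte[0]=0x86 cont=1 payload=0x06: acc |= 6<<0 -> completed=0 acc=6 shift=7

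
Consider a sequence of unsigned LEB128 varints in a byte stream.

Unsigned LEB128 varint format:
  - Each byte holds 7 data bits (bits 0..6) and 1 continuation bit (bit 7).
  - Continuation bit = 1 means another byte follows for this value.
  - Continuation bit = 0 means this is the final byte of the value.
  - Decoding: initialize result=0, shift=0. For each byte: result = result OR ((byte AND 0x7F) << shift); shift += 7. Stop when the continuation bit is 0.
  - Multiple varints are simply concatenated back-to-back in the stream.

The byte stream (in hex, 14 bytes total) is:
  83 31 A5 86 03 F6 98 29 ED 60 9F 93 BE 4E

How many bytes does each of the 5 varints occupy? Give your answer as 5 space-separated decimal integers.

Answer: 2 3 3 2 4

Derivation:
  byte[0]=0x83 cont=1 payload=0x03=3: acc |= 3<<0 -> acc=3 shift=7
  byte[1]=0x31 cont=0 payload=0x31=49: acc |= 49<<7 -> acc=6275 shift=14 [end]
Varint 1: bytes[0:2] = 83 31 -> value 6275 (2 byte(s))
  byte[2]=0xA5 cont=1 payload=0x25=37: acc |= 37<<0 -> acc=37 shift=7
  byte[3]=0x86 cont=1 payload=0x06=6: acc |= 6<<7 -> acc=805 shift=14
  byte[4]=0x03 cont=0 payload=0x03=3: acc |= 3<<14 -> acc=49957 shift=21 [end]
Varint 2: bytes[2:5] = A5 86 03 -> value 49957 (3 byte(s))
  byte[5]=0xF6 cont=1 payload=0x76=118: acc |= 118<<0 -> acc=118 shift=7
  byte[6]=0x98 cont=1 payload=0x18=24: acc |= 24<<7 -> acc=3190 shift=14
  byte[7]=0x29 cont=0 payload=0x29=41: acc |= 41<<14 -> acc=674934 shift=21 [end]
Varint 3: bytes[5:8] = F6 98 29 -> value 674934 (3 byte(s))
  byte[8]=0xED cont=1 payload=0x6D=109: acc |= 109<<0 -> acc=109 shift=7
  byte[9]=0x60 cont=0 payload=0x60=96: acc |= 96<<7 -> acc=12397 shift=14 [end]
Varint 4: bytes[8:10] = ED 60 -> value 12397 (2 byte(s))
  byte[10]=0x9F cont=1 payload=0x1F=31: acc |= 31<<0 -> acc=31 shift=7
  byte[11]=0x93 cont=1 payload=0x13=19: acc |= 19<<7 -> acc=2463 shift=14
  byte[12]=0xBE cont=1 payload=0x3E=62: acc |= 62<<14 -> acc=1018271 shift=21
  byte[13]=0x4E cont=0 payload=0x4E=78: acc |= 78<<21 -> acc=164596127 shift=28 [end]
Varint 5: bytes[10:14] = 9F 93 BE 4E -> value 164596127 (4 byte(s))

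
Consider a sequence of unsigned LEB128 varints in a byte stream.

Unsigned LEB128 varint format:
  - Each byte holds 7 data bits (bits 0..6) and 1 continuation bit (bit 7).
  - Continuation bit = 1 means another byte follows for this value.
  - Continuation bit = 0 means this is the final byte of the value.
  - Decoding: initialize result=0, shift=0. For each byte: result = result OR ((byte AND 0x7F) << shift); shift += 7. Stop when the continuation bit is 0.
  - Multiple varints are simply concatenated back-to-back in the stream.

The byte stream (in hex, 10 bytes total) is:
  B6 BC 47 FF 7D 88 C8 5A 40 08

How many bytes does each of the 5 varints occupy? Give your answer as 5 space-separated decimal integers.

Answer: 3 2 3 1 1

Derivation:
  byte[0]=0xB6 cont=1 payload=0x36=54: acc |= 54<<0 -> acc=54 shift=7
  byte[1]=0xBC cont=1 payload=0x3C=60: acc |= 60<<7 -> acc=7734 shift=14
  byte[2]=0x47 cont=0 payload=0x47=71: acc |= 71<<14 -> acc=1170998 shift=21 [end]
Varint 1: bytes[0:3] = B6 BC 47 -> value 1170998 (3 byte(s))
  byte[3]=0xFF cont=1 payload=0x7F=127: acc |= 127<<0 -> acc=127 shift=7
  byte[4]=0x7D cont=0 payload=0x7D=125: acc |= 125<<7 -> acc=16127 shift=14 [end]
Varint 2: bytes[3:5] = FF 7D -> value 16127 (2 byte(s))
  byte[5]=0x88 cont=1 payload=0x08=8: acc |= 8<<0 -> acc=8 shift=7
  byte[6]=0xC8 cont=1 payload=0x48=72: acc |= 72<<7 -> acc=9224 shift=14
  byte[7]=0x5A cont=0 payload=0x5A=90: acc |= 90<<14 -> acc=1483784 shift=21 [end]
Varint 3: bytes[5:8] = 88 C8 5A -> value 1483784 (3 byte(s))
  byte[8]=0x40 cont=0 payload=0x40=64: acc |= 64<<0 -> acc=64 shift=7 [end]
Varint 4: bytes[8:9] = 40 -> value 64 (1 byte(s))
  byte[9]=0x08 cont=0 payload=0x08=8: acc |= 8<<0 -> acc=8 shift=7 [end]
Varint 5: bytes[9:10] = 08 -> value 8 (1 byte(s))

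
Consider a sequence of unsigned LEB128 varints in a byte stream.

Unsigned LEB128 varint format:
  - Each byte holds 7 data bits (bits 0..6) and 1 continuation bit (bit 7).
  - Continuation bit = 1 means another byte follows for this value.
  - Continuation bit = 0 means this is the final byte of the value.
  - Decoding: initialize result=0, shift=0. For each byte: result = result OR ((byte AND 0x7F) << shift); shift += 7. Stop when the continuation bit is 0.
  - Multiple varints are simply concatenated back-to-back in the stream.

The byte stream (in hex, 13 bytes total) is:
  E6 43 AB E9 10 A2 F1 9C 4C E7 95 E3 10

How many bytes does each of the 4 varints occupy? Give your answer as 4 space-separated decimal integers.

  byte[0]=0xE6 cont=1 payload=0x66=102: acc |= 102<<0 -> acc=102 shift=7
  byte[1]=0x43 cont=0 payload=0x43=67: acc |= 67<<7 -> acc=8678 shift=14 [end]
Varint 1: bytes[0:2] = E6 43 -> value 8678 (2 byte(s))
  byte[2]=0xAB cont=1 payload=0x2B=43: acc |= 43<<0 -> acc=43 shift=7
  byte[3]=0xE9 cont=1 payload=0x69=105: acc |= 105<<7 -> acc=13483 shift=14
  byte[4]=0x10 cont=0 payload=0x10=16: acc |= 16<<14 -> acc=275627 shift=21 [end]
Varint 2: bytes[2:5] = AB E9 10 -> value 275627 (3 byte(s))
  byte[5]=0xA2 cont=1 payload=0x22=34: acc |= 34<<0 -> acc=34 shift=7
  byte[6]=0xF1 cont=1 payload=0x71=113: acc |= 113<<7 -> acc=14498 shift=14
  byte[7]=0x9C cont=1 payload=0x1C=28: acc |= 28<<14 -> acc=473250 shift=21
  byte[8]=0x4C cont=0 payload=0x4C=76: acc |= 76<<21 -> acc=159856802 shift=28 [end]
Varint 3: bytes[5:9] = A2 F1 9C 4C -> value 159856802 (4 byte(s))
  byte[9]=0xE7 cont=1 payload=0x67=103: acc |= 103<<0 -> acc=103 shift=7
  byte[10]=0x95 cont=1 payload=0x15=21: acc |= 21<<7 -> acc=2791 shift=14
  byte[11]=0xE3 cont=1 payload=0x63=99: acc |= 99<<14 -> acc=1624807 shift=21
  byte[12]=0x10 cont=0 payload=0x10=16: acc |= 16<<21 -> acc=35179239 shift=28 [end]
Varint 4: bytes[9:13] = E7 95 E3 10 -> value 35179239 (4 byte(s))

Answer: 2 3 4 4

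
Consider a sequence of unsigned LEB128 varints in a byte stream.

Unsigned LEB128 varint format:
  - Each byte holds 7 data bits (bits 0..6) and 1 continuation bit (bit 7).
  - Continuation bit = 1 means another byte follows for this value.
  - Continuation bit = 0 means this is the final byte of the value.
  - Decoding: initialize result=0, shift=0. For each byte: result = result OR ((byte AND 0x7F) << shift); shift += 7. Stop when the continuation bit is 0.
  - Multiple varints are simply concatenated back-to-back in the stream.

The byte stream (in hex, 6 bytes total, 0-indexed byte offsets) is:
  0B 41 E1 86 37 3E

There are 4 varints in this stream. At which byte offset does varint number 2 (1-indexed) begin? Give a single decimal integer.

Answer: 1

Derivation:
  byte[0]=0x0B cont=0 payload=0x0B=11: acc |= 11<<0 -> acc=11 shift=7 [end]
Varint 1: bytes[0:1] = 0B -> value 11 (1 byte(s))
  byte[1]=0x41 cont=0 payload=0x41=65: acc |= 65<<0 -> acc=65 shift=7 [end]
Varint 2: bytes[1:2] = 41 -> value 65 (1 byte(s))
  byte[2]=0xE1 cont=1 payload=0x61=97: acc |= 97<<0 -> acc=97 shift=7
  byte[3]=0x86 cont=1 payload=0x06=6: acc |= 6<<7 -> acc=865 shift=14
  byte[4]=0x37 cont=0 payload=0x37=55: acc |= 55<<14 -> acc=901985 shift=21 [end]
Varint 3: bytes[2:5] = E1 86 37 -> value 901985 (3 byte(s))
  byte[5]=0x3E cont=0 payload=0x3E=62: acc |= 62<<0 -> acc=62 shift=7 [end]
Varint 4: bytes[5:6] = 3E -> value 62 (1 byte(s))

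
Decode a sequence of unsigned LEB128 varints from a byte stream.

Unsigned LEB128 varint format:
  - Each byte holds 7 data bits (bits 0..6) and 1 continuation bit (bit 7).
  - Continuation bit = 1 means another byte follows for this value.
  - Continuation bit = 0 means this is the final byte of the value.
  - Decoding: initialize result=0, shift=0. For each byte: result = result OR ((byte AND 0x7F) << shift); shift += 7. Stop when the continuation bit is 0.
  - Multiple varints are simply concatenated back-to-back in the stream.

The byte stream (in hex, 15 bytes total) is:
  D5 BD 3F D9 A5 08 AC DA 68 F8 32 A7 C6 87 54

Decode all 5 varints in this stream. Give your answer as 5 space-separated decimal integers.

Answer: 1040085 135897 1715500 6520 176284455

Derivation:
  byte[0]=0xD5 cont=1 payload=0x55=85: acc |= 85<<0 -> acc=85 shift=7
  byte[1]=0xBD cont=1 payload=0x3D=61: acc |= 61<<7 -> acc=7893 shift=14
  byte[2]=0x3F cont=0 payload=0x3F=63: acc |= 63<<14 -> acc=1040085 shift=21 [end]
Varint 1: bytes[0:3] = D5 BD 3F -> value 1040085 (3 byte(s))
  byte[3]=0xD9 cont=1 payload=0x59=89: acc |= 89<<0 -> acc=89 shift=7
  byte[4]=0xA5 cont=1 payload=0x25=37: acc |= 37<<7 -> acc=4825 shift=14
  byte[5]=0x08 cont=0 payload=0x08=8: acc |= 8<<14 -> acc=135897 shift=21 [end]
Varint 2: bytes[3:6] = D9 A5 08 -> value 135897 (3 byte(s))
  byte[6]=0xAC cont=1 payload=0x2C=44: acc |= 44<<0 -> acc=44 shift=7
  byte[7]=0xDA cont=1 payload=0x5A=90: acc |= 90<<7 -> acc=11564 shift=14
  byte[8]=0x68 cont=0 payload=0x68=104: acc |= 104<<14 -> acc=1715500 shift=21 [end]
Varint 3: bytes[6:9] = AC DA 68 -> value 1715500 (3 byte(s))
  byte[9]=0xF8 cont=1 payload=0x78=120: acc |= 120<<0 -> acc=120 shift=7
  byte[10]=0x32 cont=0 payload=0x32=50: acc |= 50<<7 -> acc=6520 shift=14 [end]
Varint 4: bytes[9:11] = F8 32 -> value 6520 (2 byte(s))
  byte[11]=0xA7 cont=1 payload=0x27=39: acc |= 39<<0 -> acc=39 shift=7
  byte[12]=0xC6 cont=1 payload=0x46=70: acc |= 70<<7 -> acc=8999 shift=14
  byte[13]=0x87 cont=1 payload=0x07=7: acc |= 7<<14 -> acc=123687 shift=21
  byte[14]=0x54 cont=0 payload=0x54=84: acc |= 84<<21 -> acc=176284455 shift=28 [end]
Varint 5: bytes[11:15] = A7 C6 87 54 -> value 176284455 (4 byte(s))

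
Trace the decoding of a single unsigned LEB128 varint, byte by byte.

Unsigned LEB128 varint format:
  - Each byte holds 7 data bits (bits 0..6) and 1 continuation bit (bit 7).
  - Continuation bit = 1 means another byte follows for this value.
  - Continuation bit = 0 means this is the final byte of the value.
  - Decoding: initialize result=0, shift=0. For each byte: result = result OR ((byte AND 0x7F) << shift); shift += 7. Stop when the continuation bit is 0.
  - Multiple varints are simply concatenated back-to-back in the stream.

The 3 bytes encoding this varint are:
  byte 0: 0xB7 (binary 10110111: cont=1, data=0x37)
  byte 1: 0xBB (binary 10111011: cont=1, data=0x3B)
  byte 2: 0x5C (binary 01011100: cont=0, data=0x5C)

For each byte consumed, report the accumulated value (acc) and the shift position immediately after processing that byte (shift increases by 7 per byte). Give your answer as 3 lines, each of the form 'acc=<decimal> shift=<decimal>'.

byte 0=0xB7: payload=0x37=55, contrib = 55<<0 = 55; acc -> 55, shift -> 7
byte 1=0xBB: payload=0x3B=59, contrib = 59<<7 = 7552; acc -> 7607, shift -> 14
byte 2=0x5C: payload=0x5C=92, contrib = 92<<14 = 1507328; acc -> 1514935, shift -> 21

Answer: acc=55 shift=7
acc=7607 shift=14
acc=1514935 shift=21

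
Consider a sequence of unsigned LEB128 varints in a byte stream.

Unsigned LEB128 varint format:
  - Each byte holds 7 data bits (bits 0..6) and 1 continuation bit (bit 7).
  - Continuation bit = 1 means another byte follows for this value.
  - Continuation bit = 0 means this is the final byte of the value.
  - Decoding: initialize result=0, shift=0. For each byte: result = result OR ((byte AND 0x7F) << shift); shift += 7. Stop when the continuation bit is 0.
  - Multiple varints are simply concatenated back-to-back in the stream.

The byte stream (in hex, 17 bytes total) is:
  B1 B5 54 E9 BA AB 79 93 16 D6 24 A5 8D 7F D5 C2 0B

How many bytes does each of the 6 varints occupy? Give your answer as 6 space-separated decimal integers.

  byte[0]=0xB1 cont=1 payload=0x31=49: acc |= 49<<0 -> acc=49 shift=7
  byte[1]=0xB5 cont=1 payload=0x35=53: acc |= 53<<7 -> acc=6833 shift=14
  byte[2]=0x54 cont=0 payload=0x54=84: acc |= 84<<14 -> acc=1383089 shift=21 [end]
Varint 1: bytes[0:3] = B1 B5 54 -> value 1383089 (3 byte(s))
  byte[3]=0xE9 cont=1 payload=0x69=105: acc |= 105<<0 -> acc=105 shift=7
  byte[4]=0xBA cont=1 payload=0x3A=58: acc |= 58<<7 -> acc=7529 shift=14
  byte[5]=0xAB cont=1 payload=0x2B=43: acc |= 43<<14 -> acc=712041 shift=21
  byte[6]=0x79 cont=0 payload=0x79=121: acc |= 121<<21 -> acc=254467433 shift=28 [end]
Varint 2: bytes[3:7] = E9 BA AB 79 -> value 254467433 (4 byte(s))
  byte[7]=0x93 cont=1 payload=0x13=19: acc |= 19<<0 -> acc=19 shift=7
  byte[8]=0x16 cont=0 payload=0x16=22: acc |= 22<<7 -> acc=2835 shift=14 [end]
Varint 3: bytes[7:9] = 93 16 -> value 2835 (2 byte(s))
  byte[9]=0xD6 cont=1 payload=0x56=86: acc |= 86<<0 -> acc=86 shift=7
  byte[10]=0x24 cont=0 payload=0x24=36: acc |= 36<<7 -> acc=4694 shift=14 [end]
Varint 4: bytes[9:11] = D6 24 -> value 4694 (2 byte(s))
  byte[11]=0xA5 cont=1 payload=0x25=37: acc |= 37<<0 -> acc=37 shift=7
  byte[12]=0x8D cont=1 payload=0x0D=13: acc |= 13<<7 -> acc=1701 shift=14
  byte[13]=0x7F cont=0 payload=0x7F=127: acc |= 127<<14 -> acc=2082469 shift=21 [end]
Varint 5: bytes[11:14] = A5 8D 7F -> value 2082469 (3 byte(s))
  byte[14]=0xD5 cont=1 payload=0x55=85: acc |= 85<<0 -> acc=85 shift=7
  byte[15]=0xC2 cont=1 payload=0x42=66: acc |= 66<<7 -> acc=8533 shift=14
  byte[16]=0x0B cont=0 payload=0x0B=11: acc |= 11<<14 -> acc=188757 shift=21 [end]
Varint 6: bytes[14:17] = D5 C2 0B -> value 188757 (3 byte(s))

Answer: 3 4 2 2 3 3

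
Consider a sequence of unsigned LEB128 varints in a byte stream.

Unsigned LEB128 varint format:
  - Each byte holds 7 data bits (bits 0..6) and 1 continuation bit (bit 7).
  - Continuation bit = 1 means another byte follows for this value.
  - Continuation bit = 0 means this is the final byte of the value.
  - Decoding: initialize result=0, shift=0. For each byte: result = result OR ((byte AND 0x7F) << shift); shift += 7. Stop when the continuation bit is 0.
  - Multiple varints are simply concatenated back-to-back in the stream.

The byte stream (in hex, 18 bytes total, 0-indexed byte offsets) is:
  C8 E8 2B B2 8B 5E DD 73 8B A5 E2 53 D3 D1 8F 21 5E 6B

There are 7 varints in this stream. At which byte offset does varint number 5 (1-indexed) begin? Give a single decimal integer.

  byte[0]=0xC8 cont=1 payload=0x48=72: acc |= 72<<0 -> acc=72 shift=7
  byte[1]=0xE8 cont=1 payload=0x68=104: acc |= 104<<7 -> acc=13384 shift=14
  byte[2]=0x2B cont=0 payload=0x2B=43: acc |= 43<<14 -> acc=717896 shift=21 [end]
Varint 1: bytes[0:3] = C8 E8 2B -> value 717896 (3 byte(s))
  byte[3]=0xB2 cont=1 payload=0x32=50: acc |= 50<<0 -> acc=50 shift=7
  byte[4]=0x8B cont=1 payload=0x0B=11: acc |= 11<<7 -> acc=1458 shift=14
  byte[5]=0x5E cont=0 payload=0x5E=94: acc |= 94<<14 -> acc=1541554 shift=21 [end]
Varint 2: bytes[3:6] = B2 8B 5E -> value 1541554 (3 byte(s))
  byte[6]=0xDD cont=1 payload=0x5D=93: acc |= 93<<0 -> acc=93 shift=7
  byte[7]=0x73 cont=0 payload=0x73=115: acc |= 115<<7 -> acc=14813 shift=14 [end]
Varint 3: bytes[6:8] = DD 73 -> value 14813 (2 byte(s))
  byte[8]=0x8B cont=1 payload=0x0B=11: acc |= 11<<0 -> acc=11 shift=7
  byte[9]=0xA5 cont=1 payload=0x25=37: acc |= 37<<7 -> acc=4747 shift=14
  byte[10]=0xE2 cont=1 payload=0x62=98: acc |= 98<<14 -> acc=1610379 shift=21
  byte[11]=0x53 cont=0 payload=0x53=83: acc |= 83<<21 -> acc=175673995 shift=28 [end]
Varint 4: bytes[8:12] = 8B A5 E2 53 -> value 175673995 (4 byte(s))
  byte[12]=0xD3 cont=1 payload=0x53=83: acc |= 83<<0 -> acc=83 shift=7
  byte[13]=0xD1 cont=1 payload=0x51=81: acc |= 81<<7 -> acc=10451 shift=14
  byte[14]=0x8F cont=1 payload=0x0F=15: acc |= 15<<14 -> acc=256211 shift=21
  byte[15]=0x21 cont=0 payload=0x21=33: acc |= 33<<21 -> acc=69462227 shift=28 [end]
Varint 5: bytes[12:16] = D3 D1 8F 21 -> value 69462227 (4 byte(s))
  byte[16]=0x5E cont=0 payload=0x5E=94: acc |= 94<<0 -> acc=94 shift=7 [end]
Varint 6: bytes[16:17] = 5E -> value 94 (1 byte(s))
  byte[17]=0x6B cont=0 payload=0x6B=107: acc |= 107<<0 -> acc=107 shift=7 [end]
Varint 7: bytes[17:18] = 6B -> value 107 (1 byte(s))

Answer: 12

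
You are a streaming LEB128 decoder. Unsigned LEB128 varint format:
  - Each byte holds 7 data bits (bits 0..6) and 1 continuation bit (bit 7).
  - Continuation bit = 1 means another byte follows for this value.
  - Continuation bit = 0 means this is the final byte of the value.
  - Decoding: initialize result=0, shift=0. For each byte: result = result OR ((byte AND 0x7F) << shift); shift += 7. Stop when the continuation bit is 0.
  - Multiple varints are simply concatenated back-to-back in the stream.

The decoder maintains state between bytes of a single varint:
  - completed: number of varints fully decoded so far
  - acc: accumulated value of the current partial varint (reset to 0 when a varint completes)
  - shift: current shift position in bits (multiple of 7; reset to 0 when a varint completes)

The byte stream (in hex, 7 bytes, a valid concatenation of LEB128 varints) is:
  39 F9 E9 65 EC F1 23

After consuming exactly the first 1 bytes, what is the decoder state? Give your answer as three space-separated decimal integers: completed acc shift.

byte[0]=0x39 cont=0 payload=0x39: varint #1 complete (value=57); reset -> completed=1 acc=0 shift=0

Answer: 1 0 0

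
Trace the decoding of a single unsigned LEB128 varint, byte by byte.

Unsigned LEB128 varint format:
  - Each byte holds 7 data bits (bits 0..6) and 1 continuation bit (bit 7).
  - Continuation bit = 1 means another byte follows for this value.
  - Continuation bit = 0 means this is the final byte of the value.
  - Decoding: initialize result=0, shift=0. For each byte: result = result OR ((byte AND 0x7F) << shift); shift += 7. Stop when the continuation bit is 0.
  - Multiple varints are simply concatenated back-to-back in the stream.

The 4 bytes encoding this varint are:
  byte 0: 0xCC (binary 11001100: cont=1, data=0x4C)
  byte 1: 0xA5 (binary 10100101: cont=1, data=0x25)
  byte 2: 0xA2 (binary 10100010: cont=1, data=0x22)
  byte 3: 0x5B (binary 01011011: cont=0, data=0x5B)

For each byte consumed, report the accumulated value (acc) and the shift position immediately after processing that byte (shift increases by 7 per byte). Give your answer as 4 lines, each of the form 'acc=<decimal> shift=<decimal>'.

Answer: acc=76 shift=7
acc=4812 shift=14
acc=561868 shift=21
acc=191402700 shift=28

Derivation:
byte 0=0xCC: payload=0x4C=76, contrib = 76<<0 = 76; acc -> 76, shift -> 7
byte 1=0xA5: payload=0x25=37, contrib = 37<<7 = 4736; acc -> 4812, shift -> 14
byte 2=0xA2: payload=0x22=34, contrib = 34<<14 = 557056; acc -> 561868, shift -> 21
byte 3=0x5B: payload=0x5B=91, contrib = 91<<21 = 190840832; acc -> 191402700, shift -> 28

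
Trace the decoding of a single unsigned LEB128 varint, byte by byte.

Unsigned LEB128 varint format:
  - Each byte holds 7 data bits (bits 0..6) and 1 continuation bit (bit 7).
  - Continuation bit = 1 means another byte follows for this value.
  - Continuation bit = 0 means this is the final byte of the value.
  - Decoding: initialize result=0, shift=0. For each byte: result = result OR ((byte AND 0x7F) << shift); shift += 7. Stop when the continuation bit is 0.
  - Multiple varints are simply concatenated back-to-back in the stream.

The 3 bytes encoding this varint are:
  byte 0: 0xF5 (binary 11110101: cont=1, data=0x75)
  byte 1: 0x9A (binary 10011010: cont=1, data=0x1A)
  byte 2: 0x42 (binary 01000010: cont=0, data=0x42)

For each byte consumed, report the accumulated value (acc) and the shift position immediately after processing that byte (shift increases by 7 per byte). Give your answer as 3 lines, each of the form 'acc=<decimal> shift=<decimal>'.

Answer: acc=117 shift=7
acc=3445 shift=14
acc=1084789 shift=21

Derivation:
byte 0=0xF5: payload=0x75=117, contrib = 117<<0 = 117; acc -> 117, shift -> 7
byte 1=0x9A: payload=0x1A=26, contrib = 26<<7 = 3328; acc -> 3445, shift -> 14
byte 2=0x42: payload=0x42=66, contrib = 66<<14 = 1081344; acc -> 1084789, shift -> 21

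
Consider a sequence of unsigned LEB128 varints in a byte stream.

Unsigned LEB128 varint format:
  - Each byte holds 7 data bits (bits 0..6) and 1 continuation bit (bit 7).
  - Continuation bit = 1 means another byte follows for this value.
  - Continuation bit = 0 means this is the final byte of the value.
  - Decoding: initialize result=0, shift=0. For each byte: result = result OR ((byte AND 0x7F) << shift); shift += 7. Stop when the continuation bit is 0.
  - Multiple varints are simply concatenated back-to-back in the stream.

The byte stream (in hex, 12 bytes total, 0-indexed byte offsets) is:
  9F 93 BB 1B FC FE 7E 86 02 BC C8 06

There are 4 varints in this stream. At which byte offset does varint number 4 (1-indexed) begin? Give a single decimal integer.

Answer: 9

Derivation:
  byte[0]=0x9F cont=1 payload=0x1F=31: acc |= 31<<0 -> acc=31 shift=7
  byte[1]=0x93 cont=1 payload=0x13=19: acc |= 19<<7 -> acc=2463 shift=14
  byte[2]=0xBB cont=1 payload=0x3B=59: acc |= 59<<14 -> acc=969119 shift=21
  byte[3]=0x1B cont=0 payload=0x1B=27: acc |= 27<<21 -> acc=57592223 shift=28 [end]
Varint 1: bytes[0:4] = 9F 93 BB 1B -> value 57592223 (4 byte(s))
  byte[4]=0xFC cont=1 payload=0x7C=124: acc |= 124<<0 -> acc=124 shift=7
  byte[5]=0xFE cont=1 payload=0x7E=126: acc |= 126<<7 -> acc=16252 shift=14
  byte[6]=0x7E cont=0 payload=0x7E=126: acc |= 126<<14 -> acc=2080636 shift=21 [end]
Varint 2: bytes[4:7] = FC FE 7E -> value 2080636 (3 byte(s))
  byte[7]=0x86 cont=1 payload=0x06=6: acc |= 6<<0 -> acc=6 shift=7
  byte[8]=0x02 cont=0 payload=0x02=2: acc |= 2<<7 -> acc=262 shift=14 [end]
Varint 3: bytes[7:9] = 86 02 -> value 262 (2 byte(s))
  byte[9]=0xBC cont=1 payload=0x3C=60: acc |= 60<<0 -> acc=60 shift=7
  byte[10]=0xC8 cont=1 payload=0x48=72: acc |= 72<<7 -> acc=9276 shift=14
  byte[11]=0x06 cont=0 payload=0x06=6: acc |= 6<<14 -> acc=107580 shift=21 [end]
Varint 4: bytes[9:12] = BC C8 06 -> value 107580 (3 byte(s))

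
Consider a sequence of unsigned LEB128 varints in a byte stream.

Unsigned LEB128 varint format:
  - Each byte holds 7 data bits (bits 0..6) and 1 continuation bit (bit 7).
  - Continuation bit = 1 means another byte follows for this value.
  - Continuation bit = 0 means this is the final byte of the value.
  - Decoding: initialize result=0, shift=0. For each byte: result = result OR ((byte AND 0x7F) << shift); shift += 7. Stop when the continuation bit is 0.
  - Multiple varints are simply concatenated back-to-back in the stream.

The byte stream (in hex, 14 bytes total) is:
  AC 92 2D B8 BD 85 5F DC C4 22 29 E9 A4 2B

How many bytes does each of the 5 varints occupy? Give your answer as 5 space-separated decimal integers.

Answer: 3 4 3 1 3

Derivation:
  byte[0]=0xAC cont=1 payload=0x2C=44: acc |= 44<<0 -> acc=44 shift=7
  byte[1]=0x92 cont=1 payload=0x12=18: acc |= 18<<7 -> acc=2348 shift=14
  byte[2]=0x2D cont=0 payload=0x2D=45: acc |= 45<<14 -> acc=739628 shift=21 [end]
Varint 1: bytes[0:3] = AC 92 2D -> value 739628 (3 byte(s))
  byte[3]=0xB8 cont=1 payload=0x38=56: acc |= 56<<0 -> acc=56 shift=7
  byte[4]=0xBD cont=1 payload=0x3D=61: acc |= 61<<7 -> acc=7864 shift=14
  byte[5]=0x85 cont=1 payload=0x05=5: acc |= 5<<14 -> acc=89784 shift=21
  byte[6]=0x5F cont=0 payload=0x5F=95: acc |= 95<<21 -> acc=199319224 shift=28 [end]
Varint 2: bytes[3:7] = B8 BD 85 5F -> value 199319224 (4 byte(s))
  byte[7]=0xDC cont=1 payload=0x5C=92: acc |= 92<<0 -> acc=92 shift=7
  byte[8]=0xC4 cont=1 payload=0x44=68: acc |= 68<<7 -> acc=8796 shift=14
  byte[9]=0x22 cont=0 payload=0x22=34: acc |= 34<<14 -> acc=565852 shift=21 [end]
Varint 3: bytes[7:10] = DC C4 22 -> value 565852 (3 byte(s))
  byte[10]=0x29 cont=0 payload=0x29=41: acc |= 41<<0 -> acc=41 shift=7 [end]
Varint 4: bytes[10:11] = 29 -> value 41 (1 byte(s))
  byte[11]=0xE9 cont=1 payload=0x69=105: acc |= 105<<0 -> acc=105 shift=7
  byte[12]=0xA4 cont=1 payload=0x24=36: acc |= 36<<7 -> acc=4713 shift=14
  byte[13]=0x2B cont=0 payload=0x2B=43: acc |= 43<<14 -> acc=709225 shift=21 [end]
Varint 5: bytes[11:14] = E9 A4 2B -> value 709225 (3 byte(s))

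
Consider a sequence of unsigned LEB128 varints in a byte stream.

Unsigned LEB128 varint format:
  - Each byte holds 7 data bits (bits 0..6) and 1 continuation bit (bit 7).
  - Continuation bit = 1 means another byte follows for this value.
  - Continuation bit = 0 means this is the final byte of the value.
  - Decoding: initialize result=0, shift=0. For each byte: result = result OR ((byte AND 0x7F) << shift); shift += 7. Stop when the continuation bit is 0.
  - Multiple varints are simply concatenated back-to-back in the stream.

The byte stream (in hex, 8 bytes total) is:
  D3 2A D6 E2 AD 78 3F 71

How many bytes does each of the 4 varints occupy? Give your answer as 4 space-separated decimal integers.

Answer: 2 4 1 1

Derivation:
  byte[0]=0xD3 cont=1 payload=0x53=83: acc |= 83<<0 -> acc=83 shift=7
  byte[1]=0x2A cont=0 payload=0x2A=42: acc |= 42<<7 -> acc=5459 shift=14 [end]
Varint 1: bytes[0:2] = D3 2A -> value 5459 (2 byte(s))
  byte[2]=0xD6 cont=1 payload=0x56=86: acc |= 86<<0 -> acc=86 shift=7
  byte[3]=0xE2 cont=1 payload=0x62=98: acc |= 98<<7 -> acc=12630 shift=14
  byte[4]=0xAD cont=1 payload=0x2D=45: acc |= 45<<14 -> acc=749910 shift=21
  byte[5]=0x78 cont=0 payload=0x78=120: acc |= 120<<21 -> acc=252408150 shift=28 [end]
Varint 2: bytes[2:6] = D6 E2 AD 78 -> value 252408150 (4 byte(s))
  byte[6]=0x3F cont=0 payload=0x3F=63: acc |= 63<<0 -> acc=63 shift=7 [end]
Varint 3: bytes[6:7] = 3F -> value 63 (1 byte(s))
  byte[7]=0x71 cont=0 payload=0x71=113: acc |= 113<<0 -> acc=113 shift=7 [end]
Varint 4: bytes[7:8] = 71 -> value 113 (1 byte(s))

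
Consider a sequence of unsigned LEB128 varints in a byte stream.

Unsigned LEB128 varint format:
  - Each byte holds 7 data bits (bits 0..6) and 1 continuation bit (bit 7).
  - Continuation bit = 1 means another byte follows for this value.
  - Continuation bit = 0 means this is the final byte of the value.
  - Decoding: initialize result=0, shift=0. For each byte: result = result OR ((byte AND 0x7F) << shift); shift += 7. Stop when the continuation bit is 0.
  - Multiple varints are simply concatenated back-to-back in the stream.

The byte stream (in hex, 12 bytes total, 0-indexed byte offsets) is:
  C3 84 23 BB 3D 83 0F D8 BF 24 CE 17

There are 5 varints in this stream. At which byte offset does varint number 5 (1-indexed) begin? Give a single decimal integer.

  byte[0]=0xC3 cont=1 payload=0x43=67: acc |= 67<<0 -> acc=67 shift=7
  byte[1]=0x84 cont=1 payload=0x04=4: acc |= 4<<7 -> acc=579 shift=14
  byte[2]=0x23 cont=0 payload=0x23=35: acc |= 35<<14 -> acc=574019 shift=21 [end]
Varint 1: bytes[0:3] = C3 84 23 -> value 574019 (3 byte(s))
  byte[3]=0xBB cont=1 payload=0x3B=59: acc |= 59<<0 -> acc=59 shift=7
  byte[4]=0x3D cont=0 payload=0x3D=61: acc |= 61<<7 -> acc=7867 shift=14 [end]
Varint 2: bytes[3:5] = BB 3D -> value 7867 (2 byte(s))
  byte[5]=0x83 cont=1 payload=0x03=3: acc |= 3<<0 -> acc=3 shift=7
  byte[6]=0x0F cont=0 payload=0x0F=15: acc |= 15<<7 -> acc=1923 shift=14 [end]
Varint 3: bytes[5:7] = 83 0F -> value 1923 (2 byte(s))
  byte[7]=0xD8 cont=1 payload=0x58=88: acc |= 88<<0 -> acc=88 shift=7
  byte[8]=0xBF cont=1 payload=0x3F=63: acc |= 63<<7 -> acc=8152 shift=14
  byte[9]=0x24 cont=0 payload=0x24=36: acc |= 36<<14 -> acc=597976 shift=21 [end]
Varint 4: bytes[7:10] = D8 BF 24 -> value 597976 (3 byte(s))
  byte[10]=0xCE cont=1 payload=0x4E=78: acc |= 78<<0 -> acc=78 shift=7
  byte[11]=0x17 cont=0 payload=0x17=23: acc |= 23<<7 -> acc=3022 shift=14 [end]
Varint 5: bytes[10:12] = CE 17 -> value 3022 (2 byte(s))

Answer: 10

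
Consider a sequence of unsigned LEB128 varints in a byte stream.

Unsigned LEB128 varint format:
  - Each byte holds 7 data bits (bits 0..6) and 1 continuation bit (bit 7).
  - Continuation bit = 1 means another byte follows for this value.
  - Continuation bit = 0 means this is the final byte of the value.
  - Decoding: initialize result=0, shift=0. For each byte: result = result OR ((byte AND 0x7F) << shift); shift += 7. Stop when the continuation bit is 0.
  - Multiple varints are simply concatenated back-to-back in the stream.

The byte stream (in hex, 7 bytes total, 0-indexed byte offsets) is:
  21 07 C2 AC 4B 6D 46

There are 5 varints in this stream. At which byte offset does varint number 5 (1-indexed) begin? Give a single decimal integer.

Answer: 6

Derivation:
  byte[0]=0x21 cont=0 payload=0x21=33: acc |= 33<<0 -> acc=33 shift=7 [end]
Varint 1: bytes[0:1] = 21 -> value 33 (1 byte(s))
  byte[1]=0x07 cont=0 payload=0x07=7: acc |= 7<<0 -> acc=7 shift=7 [end]
Varint 2: bytes[1:2] = 07 -> value 7 (1 byte(s))
  byte[2]=0xC2 cont=1 payload=0x42=66: acc |= 66<<0 -> acc=66 shift=7
  byte[3]=0xAC cont=1 payload=0x2C=44: acc |= 44<<7 -> acc=5698 shift=14
  byte[4]=0x4B cont=0 payload=0x4B=75: acc |= 75<<14 -> acc=1234498 shift=21 [end]
Varint 3: bytes[2:5] = C2 AC 4B -> value 1234498 (3 byte(s))
  byte[5]=0x6D cont=0 payload=0x6D=109: acc |= 109<<0 -> acc=109 shift=7 [end]
Varint 4: bytes[5:6] = 6D -> value 109 (1 byte(s))
  byte[6]=0x46 cont=0 payload=0x46=70: acc |= 70<<0 -> acc=70 shift=7 [end]
Varint 5: bytes[6:7] = 46 -> value 70 (1 byte(s))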